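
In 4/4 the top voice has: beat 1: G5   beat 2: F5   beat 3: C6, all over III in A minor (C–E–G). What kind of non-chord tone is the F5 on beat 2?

Escape tone.

The harmony at that moment is C major triad (C, E, G); F5 is not a chord tone.
It is approached by step down from G5 and left by leap up to C6.
Step in, leap out, on a weak beat — an escape tone.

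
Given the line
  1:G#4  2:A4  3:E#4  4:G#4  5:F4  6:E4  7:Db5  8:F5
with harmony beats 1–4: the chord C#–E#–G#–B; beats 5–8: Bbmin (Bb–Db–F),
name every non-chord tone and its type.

The harmony at that moment is C# dominant seventh chord (C#, E#, G#, B); A4 is not a chord tone.
It is approached by step up from G#4 and left by leap down to E#4.
Step in, leap out — an escape tone.
The harmony at that moment is Bb minor triad (Bb, Db, F); E4 is not a chord tone.
It is approached by step down from F4 and left by leap up to Db5.
Step in, leap out — an escape tone.

A4 (beat 2) — escape tone; E4 (beat 6) — escape tone.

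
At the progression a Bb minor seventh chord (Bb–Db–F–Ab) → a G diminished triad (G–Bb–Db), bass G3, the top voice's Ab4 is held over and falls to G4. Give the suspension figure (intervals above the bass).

9–8 suspension.

At the second chord the bass is G3. The suspended Ab4 lies a ninth above the bass; after resolving down by step to G4, the interval above the bass becomes an octave.
Suspension figures are named by those two intervals: 9–8.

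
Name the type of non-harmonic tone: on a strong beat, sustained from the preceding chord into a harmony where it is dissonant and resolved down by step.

Suspension.

Approach: by preparation — the pitch is first a chord tone, then held (tied or repeated) while the harmony changes under it. Departure: down by step. Metric position: strong.
A prepared dissonance that resolves downward by step — a suspension. (The same figure resolving upward would be a retardation.)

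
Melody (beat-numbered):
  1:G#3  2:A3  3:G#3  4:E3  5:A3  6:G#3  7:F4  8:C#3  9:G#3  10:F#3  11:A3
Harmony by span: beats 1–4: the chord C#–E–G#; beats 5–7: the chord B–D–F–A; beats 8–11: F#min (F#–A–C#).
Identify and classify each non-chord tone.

A3 (beat 2) — neighbor tone; G#3 (beat 6) — escape tone; G#3 (beat 9) — appoggiatura.

The harmony at that moment is C# minor triad (C#, E, G#); A3 is not a chord tone.
It is approached by step up from G#3 and left by step down to G#3.
Step away and step back to the same note — a neighbor tone (upper neighbor).
The harmony at that moment is B half-diminished seventh chord (B, D, F, A); G#3 is not a chord tone.
It is approached by step down from A3 and left by leap up to F4.
Step in, leap out — an escape tone.
The harmony at that moment is F# minor triad (F#, A, C#); G#3 is not a chord tone.
It is approached by leap up from C#3 and left by step down to F#3.
Leap in, step out — an appoggiatura.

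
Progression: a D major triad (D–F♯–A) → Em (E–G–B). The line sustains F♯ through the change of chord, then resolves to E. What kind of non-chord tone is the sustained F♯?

F♯ is a suspension.

The harmony at that moment is E minor triad (E, G, B); F♯ is not a chord tone.
It is held over (the same pitch as the preceding F♯) and left by step down to E.
Held over from the previous chord and resolving down by step — a suspension.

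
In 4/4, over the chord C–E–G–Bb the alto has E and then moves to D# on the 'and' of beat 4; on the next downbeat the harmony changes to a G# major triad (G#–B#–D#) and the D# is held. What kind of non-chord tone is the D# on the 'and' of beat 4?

Anticipation.

The harmony at that moment is C dominant seventh chord (C, E, G, Bb); D# is not a chord tone.
It is approached by step down from E and then sustained as the same pitch into the next harmony.
Arriving early and becoming a chord tone when the harmony changes — an anticipation.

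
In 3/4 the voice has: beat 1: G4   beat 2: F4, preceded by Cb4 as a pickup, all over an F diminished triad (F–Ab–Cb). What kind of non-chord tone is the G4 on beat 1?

Appoggiatura.

The harmony at that moment is F diminished triad (F, Ab, Cb); G4 is not a chord tone.
It is approached by leap up from Cb4 and left by step down to F4.
Leap in, step out, metrically accented — an appoggiatura.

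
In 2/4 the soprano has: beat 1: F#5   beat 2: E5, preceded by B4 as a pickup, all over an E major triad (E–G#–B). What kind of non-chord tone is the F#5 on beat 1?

The harmony at that moment is E major triad (E, G#, B); F#5 is not a chord tone.
It is approached by leap up from B4 and left by step down to E5.
Leap in, step out, metrically accented — an appoggiatura.

Appoggiatura.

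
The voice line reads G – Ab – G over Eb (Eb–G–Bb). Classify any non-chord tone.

The harmony at that moment is Eb major triad (Eb, G, Bb); Ab is not a chord tone.
It is approached by step up from G and left by step down to G.
Step away and step back to the same note — a neighbor tone (upper neighbor).

Ab is a neighbor tone.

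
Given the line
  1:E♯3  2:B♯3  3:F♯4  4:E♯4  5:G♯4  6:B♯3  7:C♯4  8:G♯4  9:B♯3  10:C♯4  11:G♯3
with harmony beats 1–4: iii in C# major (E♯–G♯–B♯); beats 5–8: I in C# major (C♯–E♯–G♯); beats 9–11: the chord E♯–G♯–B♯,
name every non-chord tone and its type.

The harmony at that moment is E♯ minor triad (E♯, G♯, B♯); F♯4 is not a chord tone.
It is approached by leap up from B♯3 and left by step down to E♯4.
Leap in, step out — an appoggiatura.
The harmony at that moment is C♯ major triad (C♯, E♯, G♯); B♯3 is not a chord tone.
It is approached by leap down from G♯4 and left by step up to C♯4.
Leap in, step out — an appoggiatura.
The harmony at that moment is E♯ minor triad (E♯, G♯, B♯); C♯4 is not a chord tone.
It is approached by step up from B♯3 and left by leap down to G♯3.
Step in, leap out — an escape tone.

F♯4 (beat 3) — appoggiatura; B♯3 (beat 6) — appoggiatura; C♯4 (beat 10) — escape tone.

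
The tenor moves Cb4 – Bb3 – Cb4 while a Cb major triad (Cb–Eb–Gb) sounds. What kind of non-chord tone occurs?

The harmony at that moment is Cb major triad (Cb, Eb, Gb); Bb3 is not a chord tone.
It is approached by step down from Cb4 and left by step up to Cb4.
Step away and step back to the same note — a neighbor tone (lower neighbor).

Bb3 is a neighbor tone.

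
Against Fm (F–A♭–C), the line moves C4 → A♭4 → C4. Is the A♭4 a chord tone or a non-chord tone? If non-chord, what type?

F minor triad contains F, A♭, C; A♭ is the third, so it is a chord tone.

Chord tone (the third of F minor triad).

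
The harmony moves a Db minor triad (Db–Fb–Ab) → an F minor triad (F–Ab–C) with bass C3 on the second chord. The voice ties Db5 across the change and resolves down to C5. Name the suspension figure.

At the second chord the bass is C3. The suspended Db5 lies a ninth above the bass; after resolving down by step to C5, the interval above the bass becomes an octave.
Suspension figures are named by those two intervals: 9–8.

9–8 suspension.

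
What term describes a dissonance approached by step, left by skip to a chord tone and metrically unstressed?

Escape tone.

Approach: by step. Departure: by leap. Metric position: weak.
Step in, leap out, from a weak position — an escape tone (échappée). (It is the mirror image of the appoggiatura, which leaps in and steps out on a strong beat.)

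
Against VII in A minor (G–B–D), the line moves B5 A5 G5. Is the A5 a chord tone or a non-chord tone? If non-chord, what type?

The harmony at that moment is G major triad (G, B, D); A5 is not a chord tone.
It is approached by step down from B5 and left by step down to G5.
Step in, step out in the same direction — a passing tone.

Non-chord tone — a passing tone.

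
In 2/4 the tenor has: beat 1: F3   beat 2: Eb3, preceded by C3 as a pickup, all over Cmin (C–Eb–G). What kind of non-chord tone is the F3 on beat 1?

The harmony at that moment is C minor triad (C, Eb, G); F3 is not a chord tone.
It is approached by leap up from C3 and left by step down to Eb3.
Leap in, step out, metrically accented — an appoggiatura.

Appoggiatura.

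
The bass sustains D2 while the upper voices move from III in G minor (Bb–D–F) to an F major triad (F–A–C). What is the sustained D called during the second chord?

Pedal tone (pedal point).

The harmony at that moment is F major triad (F, A, C); D2 is not a chord tone.
It is held over (the same pitch as the preceding D2) and then sustained as the same pitch into the next harmony.
Sustained through a change of harmony — a pedal tone.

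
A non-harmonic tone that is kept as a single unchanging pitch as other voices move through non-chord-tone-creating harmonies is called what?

Approach: none. Departure: none — a single pitch is sustained while the chords change around it, passing through harmonies that do not contain it.
No melodic motion at all; the dissonance is created entirely by the moving harmonies against the stationary note — a pedal tone (pedal point).

Pedal tone.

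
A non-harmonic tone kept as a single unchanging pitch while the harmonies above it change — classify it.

Approach: none. Departure: none — a single pitch is sustained while the chords change around it, passing through harmonies that do not contain it.
No melodic motion at all; the dissonance is created entirely by the moving harmonies against the stationary note — a pedal tone (pedal point).

Pedal tone.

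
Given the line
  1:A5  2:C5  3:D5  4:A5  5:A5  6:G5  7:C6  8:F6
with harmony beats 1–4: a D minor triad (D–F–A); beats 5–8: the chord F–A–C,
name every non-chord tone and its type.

C5 (beat 2) — appoggiatura; G5 (beat 6) — escape tone.

The harmony at that moment is D minor triad (D, F, A); C5 is not a chord tone.
It is approached by leap down from A5 and left by step up to D5.
Leap in, step out — an appoggiatura.
The harmony at that moment is F major triad (F, A, C); G5 is not a chord tone.
It is approached by step down from A5 and left by leap up to C6.
Step in, leap out — an escape tone.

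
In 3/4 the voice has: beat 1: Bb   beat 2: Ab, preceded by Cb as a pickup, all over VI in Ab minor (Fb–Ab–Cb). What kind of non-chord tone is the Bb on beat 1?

The harmony at that moment is Fb major triad (Fb, Ab, Cb); Bb is not a chord tone.
It is approached by step down from Cb and left by step down to Ab.
Step in, step out in the same direction — a passing tone.

Passing tone.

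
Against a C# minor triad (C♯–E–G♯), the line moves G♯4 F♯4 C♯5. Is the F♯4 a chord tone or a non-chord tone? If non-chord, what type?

The harmony at that moment is C♯ minor triad (C♯, E, G♯); F♯4 is not a chord tone.
It is approached by step down from G♯4 and left by leap up to C♯5.
Step in, leap out — an escape tone.

Non-chord tone — an escape tone.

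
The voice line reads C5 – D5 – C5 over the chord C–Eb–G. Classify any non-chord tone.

The harmony at that moment is C minor triad (C, Eb, G); D5 is not a chord tone.
It is approached by step up from C5 and left by step down to C5.
Step away and step back to the same note — a neighbor tone (upper neighbor).

D5 is a neighbor tone.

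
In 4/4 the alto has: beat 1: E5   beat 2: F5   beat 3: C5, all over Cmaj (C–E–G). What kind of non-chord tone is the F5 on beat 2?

Escape tone.

The harmony at that moment is C major triad (C, E, G); F5 is not a chord tone.
It is approached by step up from E5 and left by leap down to C5.
Step in, leap out, on a weak beat — an escape tone.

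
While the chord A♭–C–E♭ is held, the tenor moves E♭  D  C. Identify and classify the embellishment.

D is a passing tone.

The harmony at that moment is A♭ major triad (A♭, C, E♭); D is not a chord tone.
It is approached by step down from E♭ and left by step down to C.
Step in, step out in the same direction — a passing tone.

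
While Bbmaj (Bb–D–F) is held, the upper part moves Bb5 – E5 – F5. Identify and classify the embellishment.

E5 is an appoggiatura.

The harmony at that moment is Bb major triad (Bb, D, F); E5 is not a chord tone.
It is approached by leap down from Bb5 and left by step up to F5.
Leap in, step out — an appoggiatura.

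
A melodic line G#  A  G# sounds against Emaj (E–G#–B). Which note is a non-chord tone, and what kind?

The harmony at that moment is E major triad (E, G#, B); A is not a chord tone.
It is approached by step up from G# and left by step down to G#.
Step away and step back to the same note — a neighbor tone (upper neighbor).

A is a neighbor tone.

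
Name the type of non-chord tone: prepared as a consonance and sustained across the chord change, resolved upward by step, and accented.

Retardation.

Approach: by preparation — the pitch is first a chord tone, then held (tied or repeated) while the harmony changes under it. Departure: up by step. Metric position: strong.
A prepared dissonance that resolves upward by step — a retardation. (The same figure resolving downward would be a suspension.)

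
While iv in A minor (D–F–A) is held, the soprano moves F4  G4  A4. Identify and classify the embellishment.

The harmony at that moment is D minor triad (D, F, A); G4 is not a chord tone.
It is approached by step up from F4 and left by step up to A4.
Step in, step out in the same direction — a passing tone.

G4 is a passing tone.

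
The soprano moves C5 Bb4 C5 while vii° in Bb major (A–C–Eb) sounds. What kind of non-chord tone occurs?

The harmony at that moment is A diminished triad (A, C, Eb); Bb4 is not a chord tone.
It is approached by step down from C5 and left by step up to C5.
Step away and step back to the same note — a neighbor tone (lower neighbor).

Bb4 is a neighbor tone.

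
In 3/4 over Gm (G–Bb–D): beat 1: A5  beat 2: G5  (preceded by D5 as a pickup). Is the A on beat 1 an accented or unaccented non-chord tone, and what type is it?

The harmony at that moment is G minor triad (G, Bb, D); A5 is not a chord tone.
It is approached by leap up from D5 and left by step down to G5.
Leap in, step out — an appoggiatura.
It falls on the downbeat, so it is accented.

Accented appoggiatura.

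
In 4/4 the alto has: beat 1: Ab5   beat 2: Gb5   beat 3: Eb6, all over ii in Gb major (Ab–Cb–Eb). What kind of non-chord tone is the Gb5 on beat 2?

The harmony at that moment is Ab minor triad (Ab, Cb, Eb); Gb5 is not a chord tone.
It is approached by step down from Ab5 and left by leap up to Eb6.
Step in, leap out, on a weak beat — an escape tone.

Escape tone.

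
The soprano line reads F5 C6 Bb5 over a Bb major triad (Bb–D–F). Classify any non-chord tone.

C6 is an appoggiatura.

The harmony at that moment is Bb major triad (Bb, D, F); C6 is not a chord tone.
It is approached by leap up from F5 and left by step down to Bb5.
Leap in, step out — an appoggiatura.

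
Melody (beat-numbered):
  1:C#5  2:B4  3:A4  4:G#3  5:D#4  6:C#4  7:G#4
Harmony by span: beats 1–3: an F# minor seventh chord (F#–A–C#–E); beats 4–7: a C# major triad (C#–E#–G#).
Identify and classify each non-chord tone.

The harmony at that moment is F# minor seventh chord (F#, A, C#, E); B4 is not a chord tone.
It is approached by step down from C#5 and left by step down to A4.
Step in, step out in the same direction — a passing tone.
The harmony at that moment is C# major triad (C#, E#, G#); D#4 is not a chord tone.
It is approached by leap up from G#3 and left by step down to C#4.
Leap in, step out — an appoggiatura.

B4 (beat 2) — passing tone; D#4 (beat 5) — appoggiatura.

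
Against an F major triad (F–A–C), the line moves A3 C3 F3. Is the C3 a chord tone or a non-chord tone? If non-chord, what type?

F major triad contains F, A, C; C is the fifth, so it is a chord tone.

Chord tone (the fifth of F major triad).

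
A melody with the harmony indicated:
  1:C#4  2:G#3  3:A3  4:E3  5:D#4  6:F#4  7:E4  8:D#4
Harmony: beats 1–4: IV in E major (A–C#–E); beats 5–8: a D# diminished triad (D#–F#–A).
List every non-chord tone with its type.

G#3 (beat 2) — appoggiatura; E4 (beat 7) — passing tone.

The harmony at that moment is A major triad (A, C#, E); G#3 is not a chord tone.
It is approached by leap down from C#4 and left by step up to A3.
Leap in, step out — an appoggiatura.
The harmony at that moment is D# diminished triad (D#, F#, A); E4 is not a chord tone.
It is approached by step down from F#4 and left by step down to D#4.
Step in, step out in the same direction — a passing tone.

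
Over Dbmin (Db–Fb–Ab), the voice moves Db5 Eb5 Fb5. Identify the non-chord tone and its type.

The harmony at that moment is Db minor triad (Db, Fb, Ab); Eb5 is not a chord tone.
It is approached by step up from Db5 and left by step up to Fb5.
Step in, step out in the same direction — a passing tone.

Eb5 is a passing tone.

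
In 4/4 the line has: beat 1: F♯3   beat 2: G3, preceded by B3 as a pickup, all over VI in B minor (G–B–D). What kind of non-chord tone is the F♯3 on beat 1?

The harmony at that moment is G major triad (G, B, D); F♯3 is not a chord tone.
It is approached by leap down from B3 and left by step up to G3.
Leap in, step out, metrically accented — an appoggiatura.

Appoggiatura.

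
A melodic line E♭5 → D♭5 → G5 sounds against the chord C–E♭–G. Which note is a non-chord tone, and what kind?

The harmony at that moment is C minor triad (C, E♭, G); D♭5 is not a chord tone.
It is approached by step down from E♭5 and left by leap up to G5.
Step in, leap out — an escape tone.

D♭5 is an escape tone.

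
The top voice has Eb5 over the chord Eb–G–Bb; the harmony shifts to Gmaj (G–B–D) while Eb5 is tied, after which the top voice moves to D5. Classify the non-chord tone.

The harmony at that moment is G major triad (G, B, D); Eb5 is not a chord tone.
It is held over (the same pitch as the preceding Eb5) and left by step down to D5.
Held over from the previous chord and resolving down by step — a suspension.

Eb5 is a suspension.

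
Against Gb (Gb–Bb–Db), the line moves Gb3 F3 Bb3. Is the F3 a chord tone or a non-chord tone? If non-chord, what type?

Non-chord tone — an escape tone.

The harmony at that moment is Gb major triad (Gb, Bb, Db); F3 is not a chord tone.
It is approached by step down from Gb3 and left by leap up to Bb3.
Step in, leap out — an escape tone.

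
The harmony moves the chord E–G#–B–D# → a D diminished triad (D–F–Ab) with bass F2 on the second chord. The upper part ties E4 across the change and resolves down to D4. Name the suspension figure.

At the second chord the bass is F2. The suspended E4 lies a seventh above the bass; after resolving down by step to D4, the interval above the bass becomes a sixth.
Suspension figures are named by those two intervals: 7–6.

7–6 suspension.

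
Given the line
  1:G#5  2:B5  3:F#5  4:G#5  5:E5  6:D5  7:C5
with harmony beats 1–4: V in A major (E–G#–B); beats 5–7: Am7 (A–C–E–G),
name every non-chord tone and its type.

The harmony at that moment is E major triad (E, G#, B); F#5 is not a chord tone.
It is approached by leap down from B5 and left by step up to G#5.
Leap in, step out — an appoggiatura.
The harmony at that moment is A minor seventh chord (A, C, E, G); D5 is not a chord tone.
It is approached by step down from E5 and left by step down to C5.
Step in, step out in the same direction — a passing tone.

F#5 (beat 3) — appoggiatura; D5 (beat 6) — passing tone.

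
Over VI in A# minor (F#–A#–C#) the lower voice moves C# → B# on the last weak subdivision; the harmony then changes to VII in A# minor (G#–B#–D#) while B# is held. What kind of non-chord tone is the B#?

The harmony at that moment is F# major triad (F#, A#, C#); B# is not a chord tone.
It is approached by step down from C# and then sustained as the same pitch into the next harmony.
Arriving early and becoming a chord tone when the harmony changes — an anticipation.

B# is an anticipation.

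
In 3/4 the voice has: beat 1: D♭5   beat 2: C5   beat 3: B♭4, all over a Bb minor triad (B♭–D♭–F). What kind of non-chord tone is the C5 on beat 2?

The harmony at that moment is B♭ minor triad (B♭, D♭, F); C5 is not a chord tone.
It is approached by step down from D♭5 and left by step down to B♭4.
Step in, step out in the same direction — a passing tone.

Passing tone.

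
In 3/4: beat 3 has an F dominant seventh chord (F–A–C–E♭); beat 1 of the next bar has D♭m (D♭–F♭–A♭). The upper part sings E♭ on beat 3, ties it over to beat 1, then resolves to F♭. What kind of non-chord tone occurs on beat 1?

Retardation.

The harmony at that moment is D♭ minor triad (D♭, F♭, A♭); E♭ is not a chord tone.
It is held over (the same pitch as the preceding E♭) and left by step up to F♭.
Held over from the previous chord and resolving up by step — a retardation.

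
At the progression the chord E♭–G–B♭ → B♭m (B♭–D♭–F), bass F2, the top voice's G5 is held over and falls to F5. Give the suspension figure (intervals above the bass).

At the second chord the bass is F2. The suspended G5 lies a ninth above the bass; after resolving down by step to F5, the interval above the bass becomes an octave.
Suspension figures are named by those two intervals: 9–8.

9–8 suspension.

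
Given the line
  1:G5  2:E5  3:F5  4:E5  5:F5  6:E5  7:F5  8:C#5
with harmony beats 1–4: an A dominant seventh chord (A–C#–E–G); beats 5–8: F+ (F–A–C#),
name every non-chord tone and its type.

The harmony at that moment is A dominant seventh chord (A, C#, E, G); F5 is not a chord tone.
It is approached by step up from E5 and left by step down to E5.
Step away and step back to the same note — a neighbor tone (upper neighbor).
The harmony at that moment is F augmented triad (F, A, C#); E5 is not a chord tone.
It is approached by step down from F5 and left by step up to F5.
Step away and step back to the same note — a neighbor tone (lower neighbor).

F5 (beat 3) — neighbor tone; E5 (beat 6) — neighbor tone.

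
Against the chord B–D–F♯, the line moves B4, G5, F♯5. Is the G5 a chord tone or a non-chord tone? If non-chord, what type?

The harmony at that moment is B minor triad (B, D, F♯); G5 is not a chord tone.
It is approached by leap up from B4 and left by step down to F♯5.
Leap in, step out — an appoggiatura.

Non-chord tone — an appoggiatura.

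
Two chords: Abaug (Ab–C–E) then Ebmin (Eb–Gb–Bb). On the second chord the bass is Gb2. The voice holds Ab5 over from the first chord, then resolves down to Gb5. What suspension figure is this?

At the second chord the bass is Gb2. The suspended Ab5 lies a ninth above the bass; after resolving down by step to Gb5, the interval above the bass becomes an octave.
Suspension figures are named by those two intervals: 9–8.

9–8 suspension.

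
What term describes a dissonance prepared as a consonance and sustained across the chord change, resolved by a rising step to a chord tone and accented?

Retardation.

Approach: by preparation — the pitch is first a chord tone, then held (tied or repeated) while the harmony changes under it. Departure: up by step. Metric position: strong.
A prepared dissonance that resolves upward by step — a retardation. (The same figure resolving downward would be a suspension.)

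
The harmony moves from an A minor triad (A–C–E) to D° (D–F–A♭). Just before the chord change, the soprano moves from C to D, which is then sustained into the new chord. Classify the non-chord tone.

The harmony at that moment is A minor triad (A, C, E); D is not a chord tone.
It is approached by step up from C and then sustained as the same pitch into the next harmony.
Arriving early and becoming a chord tone when the harmony changes — an anticipation.

D is an anticipation.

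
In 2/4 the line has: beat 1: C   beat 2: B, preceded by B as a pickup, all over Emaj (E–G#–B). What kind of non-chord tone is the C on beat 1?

The harmony at that moment is E major triad (E, G#, B); C is not a chord tone.
It is approached by step up from B and left by step down to B.
Step away and step back to the same note — a neighbor tone (upper neighbor).

Upper neighbor tone.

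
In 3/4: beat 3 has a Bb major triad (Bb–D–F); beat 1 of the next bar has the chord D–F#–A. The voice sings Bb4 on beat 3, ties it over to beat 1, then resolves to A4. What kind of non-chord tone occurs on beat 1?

Suspension.

The harmony at that moment is D major triad (D, F#, A); Bb4 is not a chord tone.
It is held over (the same pitch as the preceding Bb4) and left by step down to A4.
Held over from the previous chord and resolving down by step — a suspension.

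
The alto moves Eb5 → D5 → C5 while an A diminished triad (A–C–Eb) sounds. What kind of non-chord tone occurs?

The harmony at that moment is A diminished triad (A, C, Eb); D5 is not a chord tone.
It is approached by step down from Eb5 and left by step down to C5.
Step in, step out in the same direction — a passing tone.

D5 is a passing tone.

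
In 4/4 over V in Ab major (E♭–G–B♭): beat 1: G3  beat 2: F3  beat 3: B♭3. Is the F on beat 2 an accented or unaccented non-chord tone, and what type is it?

The harmony at that moment is E♭ major triad (E♭, G, B♭); F3 is not a chord tone.
It is approached by step down from G3 and left by leap up to B♭3.
Step in, leap out — an escape tone.
It falls on a weak beat, so it is unaccented.

Unaccented escape tone.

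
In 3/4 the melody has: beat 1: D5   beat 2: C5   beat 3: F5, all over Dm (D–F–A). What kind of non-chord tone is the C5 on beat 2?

Escape tone.

The harmony at that moment is D minor triad (D, F, A); C5 is not a chord tone.
It is approached by step down from D5 and left by leap up to F5.
Step in, leap out, on a weak beat — an escape tone.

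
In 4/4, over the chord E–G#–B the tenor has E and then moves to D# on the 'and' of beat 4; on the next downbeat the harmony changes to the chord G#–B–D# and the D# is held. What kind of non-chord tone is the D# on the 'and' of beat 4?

Anticipation.

The harmony at that moment is E major triad (E, G#, B); D# is not a chord tone.
It is approached by step down from E and then sustained as the same pitch into the next harmony.
Arriving early and becoming a chord tone when the harmony changes — an anticipation.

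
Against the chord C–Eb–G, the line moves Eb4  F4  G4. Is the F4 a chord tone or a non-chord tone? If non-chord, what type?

The harmony at that moment is C minor triad (C, Eb, G); F4 is not a chord tone.
It is approached by step up from Eb4 and left by step up to G4.
Step in, step out in the same direction — a passing tone.

Non-chord tone — a passing tone.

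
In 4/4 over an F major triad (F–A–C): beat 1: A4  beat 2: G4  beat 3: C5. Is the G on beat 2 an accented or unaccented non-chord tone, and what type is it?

The harmony at that moment is F major triad (F, A, C); G4 is not a chord tone.
It is approached by step down from A4 and left by leap up to C5.
Step in, leap out — an escape tone.
It falls on a weak beat, so it is unaccented.

Unaccented escape tone.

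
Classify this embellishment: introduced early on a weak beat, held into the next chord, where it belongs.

Approach: ahead of the chord change (typically by step), so it is dissonant against the current harmony. Departure: none — the same pitch is restated or held and is a chord tone of the new harmony.
Dissonant first, consonant once the harmony catches up: the note simply arrives early — an anticipation. (The reverse timing, consonant first and dissonant after the change, would be a suspension or retardation.)

Anticipation.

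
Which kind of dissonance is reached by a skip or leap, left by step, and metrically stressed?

Approach: by leap. Departure: by step. Metric position: strong.
Leap in, step out, in a metrically strong position — an appoggiatura. (It is the mirror image of the escape tone, which steps in and leaps out from a weak position.)

Appoggiatura.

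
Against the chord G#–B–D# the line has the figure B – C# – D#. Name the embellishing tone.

C# is a passing tone.

The harmony at that moment is G# minor triad (G#, B, D#); C# is not a chord tone.
It is approached by step up from B and left by step up to D#.
Step in, step out in the same direction — a passing tone.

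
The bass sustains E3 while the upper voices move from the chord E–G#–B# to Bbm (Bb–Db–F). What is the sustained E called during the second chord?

The harmony at that moment is Bb minor triad (Bb, Db, F); E3 is not a chord tone.
It is held over (the same pitch as the preceding E3) and then sustained as the same pitch into the next harmony.
Sustained through a change of harmony — a pedal tone.

Pedal tone (pedal point).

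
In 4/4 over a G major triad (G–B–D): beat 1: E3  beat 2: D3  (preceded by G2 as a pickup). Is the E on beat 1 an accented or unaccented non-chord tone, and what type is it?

The harmony at that moment is G major triad (G, B, D); E3 is not a chord tone.
It is approached by leap up from G2 and left by step down to D3.
Leap in, step out — an appoggiatura.
It falls on the downbeat, so it is accented.

Accented appoggiatura.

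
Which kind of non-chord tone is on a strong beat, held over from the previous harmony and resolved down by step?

Suspension.

Approach: by preparation — the pitch is first a chord tone, then held (tied or repeated) while the harmony changes under it. Departure: down by step. Metric position: strong.
A prepared dissonance that resolves downward by step — a suspension. (The same figure resolving upward would be a retardation.)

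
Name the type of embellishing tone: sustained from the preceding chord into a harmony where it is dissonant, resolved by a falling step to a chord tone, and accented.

Approach: by preparation — the pitch is first a chord tone, then held (tied or repeated) while the harmony changes under it. Departure: down by step. Metric position: strong.
A prepared dissonance that resolves downward by step — a suspension. (The same figure resolving upward would be a retardation.)

Suspension.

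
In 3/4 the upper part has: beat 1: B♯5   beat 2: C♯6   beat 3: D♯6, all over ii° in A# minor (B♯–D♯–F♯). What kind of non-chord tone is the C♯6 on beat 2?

Passing tone.

The harmony at that moment is B♯ diminished triad (B♯, D♯, F♯); C♯6 is not a chord tone.
It is approached by step up from B♯5 and left by step up to D♯6.
Step in, step out in the same direction — a passing tone.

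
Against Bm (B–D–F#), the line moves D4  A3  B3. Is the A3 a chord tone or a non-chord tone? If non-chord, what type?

Non-chord tone — an appoggiatura.

The harmony at that moment is B minor triad (B, D, F#); A3 is not a chord tone.
It is approached by leap down from D4 and left by step up to B3.
Leap in, step out — an appoggiatura.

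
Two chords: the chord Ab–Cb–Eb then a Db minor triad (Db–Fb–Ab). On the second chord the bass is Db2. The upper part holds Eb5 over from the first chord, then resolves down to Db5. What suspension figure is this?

9–8 suspension.

At the second chord the bass is Db2. The suspended Eb5 lies a ninth above the bass; after resolving down by step to Db5, the interval above the bass becomes an octave.
Suspension figures are named by those two intervals: 9–8.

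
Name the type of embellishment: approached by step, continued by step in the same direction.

Approach: by step. Departure: by step, continuing in the same direction.
Stepwise on both sides with no change of direction means the note fills in the space between two different chord tones — a passing tone. (Had it turned back to its starting note it would be a neighbor tone instead.)

Passing tone.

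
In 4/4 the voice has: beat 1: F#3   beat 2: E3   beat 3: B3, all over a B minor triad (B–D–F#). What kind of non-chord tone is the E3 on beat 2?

The harmony at that moment is B minor triad (B, D, F#); E3 is not a chord tone.
It is approached by step down from F#3 and left by leap up to B3.
Step in, leap out, on a weak beat — an escape tone.

Escape tone.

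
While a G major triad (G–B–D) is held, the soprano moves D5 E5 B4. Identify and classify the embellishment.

E5 is an escape tone.

The harmony at that moment is G major triad (G, B, D); E5 is not a chord tone.
It is approached by step up from D5 and left by leap down to B4.
Step in, leap out — an escape tone.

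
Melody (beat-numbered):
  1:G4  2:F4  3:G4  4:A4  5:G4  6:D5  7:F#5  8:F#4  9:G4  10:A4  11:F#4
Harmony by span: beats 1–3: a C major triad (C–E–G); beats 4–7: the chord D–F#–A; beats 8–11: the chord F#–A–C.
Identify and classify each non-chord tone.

The harmony at that moment is C major triad (C, E, G); F4 is not a chord tone.
It is approached by step down from G4 and left by step up to G4.
Step away and step back to the same note — a neighbor tone (lower neighbor).
The harmony at that moment is D major triad (D, F#, A); G4 is not a chord tone.
It is approached by step down from A4 and left by leap up to D5.
Step in, leap out — an escape tone.
The harmony at that moment is F# diminished triad (F#, A, C); G4 is not a chord tone.
It is approached by step up from F#4 and left by step up to A4.
Step in, step out in the same direction — a passing tone.

F4 (beat 2) — neighbor tone; G4 (beat 5) — escape tone; G4 (beat 9) — passing tone.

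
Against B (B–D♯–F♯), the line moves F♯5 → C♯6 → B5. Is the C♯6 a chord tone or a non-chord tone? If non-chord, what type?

The harmony at that moment is B major triad (B, D♯, F♯); C♯6 is not a chord tone.
It is approached by leap up from F♯5 and left by step down to B5.
Leap in, step out — an appoggiatura.

Non-chord tone — an appoggiatura.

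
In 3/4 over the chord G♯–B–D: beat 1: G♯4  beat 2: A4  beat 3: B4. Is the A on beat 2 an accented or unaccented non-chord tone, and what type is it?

Unaccented passing tone.

The harmony at that moment is G♯ diminished triad (G♯, B, D); A4 is not a chord tone.
It is approached by step up from G♯4 and left by step up to B4.
Step in, step out in the same direction — a passing tone.
It falls on a weak beat, so it is unaccented.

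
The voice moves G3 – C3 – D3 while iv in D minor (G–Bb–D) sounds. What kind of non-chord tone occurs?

The harmony at that moment is G minor triad (G, Bb, D); C3 is not a chord tone.
It is approached by leap down from G3 and left by step up to D3.
Leap in, step out — an appoggiatura.

C3 is an appoggiatura.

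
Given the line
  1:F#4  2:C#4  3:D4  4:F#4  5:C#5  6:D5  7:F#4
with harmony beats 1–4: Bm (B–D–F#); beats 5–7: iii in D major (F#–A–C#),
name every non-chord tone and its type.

The harmony at that moment is B minor triad (B, D, F#); C#4 is not a chord tone.
It is approached by leap down from F#4 and left by step up to D4.
Leap in, step out — an appoggiatura.
The harmony at that moment is F# minor triad (F#, A, C#); D5 is not a chord tone.
It is approached by step up from C#5 and left by leap down to F#4.
Step in, leap out — an escape tone.

C#4 (beat 2) — appoggiatura; D5 (beat 6) — escape tone.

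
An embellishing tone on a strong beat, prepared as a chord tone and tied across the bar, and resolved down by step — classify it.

Approach: by preparation — the pitch is first a chord tone, then held (tied or repeated) while the harmony changes under it. Departure: down by step. Metric position: strong.
A prepared dissonance that resolves downward by step — a suspension. (The same figure resolving upward would be a retardation.)

Suspension.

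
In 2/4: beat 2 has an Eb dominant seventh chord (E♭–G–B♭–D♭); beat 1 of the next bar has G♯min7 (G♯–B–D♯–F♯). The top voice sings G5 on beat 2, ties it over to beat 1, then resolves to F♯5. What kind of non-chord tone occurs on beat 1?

The harmony at that moment is G♯ minor seventh chord (G♯, B, D♯, F♯); G5 is not a chord tone.
It is held over (the same pitch as the preceding G5) and left by step down to F♯5.
Held over from the previous chord and resolving down by step — a suspension.

Suspension.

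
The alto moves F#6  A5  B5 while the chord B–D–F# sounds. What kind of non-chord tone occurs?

A5 is an appoggiatura.

The harmony at that moment is B minor triad (B, D, F#); A5 is not a chord tone.
It is approached by leap down from F#6 and left by step up to B5.
Leap in, step out — an appoggiatura.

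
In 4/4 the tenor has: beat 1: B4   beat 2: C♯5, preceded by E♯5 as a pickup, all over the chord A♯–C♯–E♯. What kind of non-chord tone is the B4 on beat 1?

Appoggiatura.

The harmony at that moment is A♯ minor triad (A♯, C♯, E♯); B4 is not a chord tone.
It is approached by leap down from E♯5 and left by step up to C♯5.
Leap in, step out, metrically accented — an appoggiatura.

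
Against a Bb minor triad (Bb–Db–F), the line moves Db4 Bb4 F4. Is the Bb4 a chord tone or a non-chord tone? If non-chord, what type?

Bb minor triad contains Bb, Db, F; Bb is the root, so it is a chord tone.

Chord tone (the root of Bb minor triad).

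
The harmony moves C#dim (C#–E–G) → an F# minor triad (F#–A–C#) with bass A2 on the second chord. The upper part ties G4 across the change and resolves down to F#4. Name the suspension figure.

7–6 suspension.

At the second chord the bass is A2. The suspended G4 lies a seventh above the bass; after resolving down by step to F#4, the interval above the bass becomes a sixth.
Suspension figures are named by those two intervals: 7–6.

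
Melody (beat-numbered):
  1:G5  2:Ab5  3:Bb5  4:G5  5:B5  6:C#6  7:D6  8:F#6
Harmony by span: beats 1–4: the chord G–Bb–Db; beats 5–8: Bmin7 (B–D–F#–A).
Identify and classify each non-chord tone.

Ab5 (beat 2) — passing tone; C#6 (beat 6) — passing tone.

The harmony at that moment is G diminished triad (G, Bb, Db); Ab5 is not a chord tone.
It is approached by step up from G5 and left by step up to Bb5.
Step in, step out in the same direction — a passing tone.
The harmony at that moment is B minor seventh chord (B, D, F#, A); C#6 is not a chord tone.
It is approached by step up from B5 and left by step up to D6.
Step in, step out in the same direction — a passing tone.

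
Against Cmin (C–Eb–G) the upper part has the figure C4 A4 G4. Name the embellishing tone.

A4 is an appoggiatura.

The harmony at that moment is C minor triad (C, Eb, G); A4 is not a chord tone.
It is approached by leap up from C4 and left by step down to G4.
Leap in, step out — an appoggiatura.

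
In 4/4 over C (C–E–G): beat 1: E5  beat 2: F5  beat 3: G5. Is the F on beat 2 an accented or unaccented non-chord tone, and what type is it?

The harmony at that moment is C major triad (C, E, G); F5 is not a chord tone.
It is approached by step up from E5 and left by step up to G5.
Step in, step out in the same direction — a passing tone.
It falls on a weak beat, so it is unaccented.

Unaccented passing tone.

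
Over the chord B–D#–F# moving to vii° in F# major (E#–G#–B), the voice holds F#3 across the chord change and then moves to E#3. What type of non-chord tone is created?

The harmony at that moment is E# diminished triad (E#, G#, B); F#3 is not a chord tone.
It is held over (the same pitch as the preceding F#3) and left by step down to E#3.
Held over from the previous chord and resolving down by step — a suspension.

F#3 is a suspension.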